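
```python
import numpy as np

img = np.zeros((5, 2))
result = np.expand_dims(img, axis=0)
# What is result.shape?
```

(1, 5, 2)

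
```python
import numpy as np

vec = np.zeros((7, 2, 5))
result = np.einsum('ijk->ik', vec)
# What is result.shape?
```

(7, 5)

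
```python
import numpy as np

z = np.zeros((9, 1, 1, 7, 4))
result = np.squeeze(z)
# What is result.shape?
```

(9, 7, 4)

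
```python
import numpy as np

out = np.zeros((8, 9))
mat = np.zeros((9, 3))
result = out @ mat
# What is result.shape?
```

(8, 3)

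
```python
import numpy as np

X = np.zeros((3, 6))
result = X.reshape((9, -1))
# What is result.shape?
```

(9, 2)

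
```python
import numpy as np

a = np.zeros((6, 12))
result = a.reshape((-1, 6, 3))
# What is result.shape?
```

(4, 6, 3)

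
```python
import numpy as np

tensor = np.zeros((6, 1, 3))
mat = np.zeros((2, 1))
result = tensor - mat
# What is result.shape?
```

(6, 2, 3)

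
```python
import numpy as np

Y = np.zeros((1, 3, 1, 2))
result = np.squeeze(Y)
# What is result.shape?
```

(3, 2)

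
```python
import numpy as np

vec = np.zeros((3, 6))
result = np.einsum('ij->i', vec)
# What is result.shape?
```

(3,)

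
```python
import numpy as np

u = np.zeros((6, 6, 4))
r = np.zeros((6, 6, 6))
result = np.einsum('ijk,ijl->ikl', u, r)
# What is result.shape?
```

(6, 4, 6)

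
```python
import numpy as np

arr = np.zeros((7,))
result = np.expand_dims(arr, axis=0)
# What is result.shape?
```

(1, 7)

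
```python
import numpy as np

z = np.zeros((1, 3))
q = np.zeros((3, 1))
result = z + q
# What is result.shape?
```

(3, 3)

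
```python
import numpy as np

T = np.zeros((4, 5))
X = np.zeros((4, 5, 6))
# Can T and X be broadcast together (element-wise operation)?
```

No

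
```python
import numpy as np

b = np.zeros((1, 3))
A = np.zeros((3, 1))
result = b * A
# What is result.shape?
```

(3, 3)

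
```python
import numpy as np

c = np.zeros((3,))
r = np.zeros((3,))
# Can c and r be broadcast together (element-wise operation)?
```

Yes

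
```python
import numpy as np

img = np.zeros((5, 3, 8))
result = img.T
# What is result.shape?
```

(8, 3, 5)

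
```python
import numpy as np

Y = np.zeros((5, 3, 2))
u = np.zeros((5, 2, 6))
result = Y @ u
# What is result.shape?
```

(5, 3, 6)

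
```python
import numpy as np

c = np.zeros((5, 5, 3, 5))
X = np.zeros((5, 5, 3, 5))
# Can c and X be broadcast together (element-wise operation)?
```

Yes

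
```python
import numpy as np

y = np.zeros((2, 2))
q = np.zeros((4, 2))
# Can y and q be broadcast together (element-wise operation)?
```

No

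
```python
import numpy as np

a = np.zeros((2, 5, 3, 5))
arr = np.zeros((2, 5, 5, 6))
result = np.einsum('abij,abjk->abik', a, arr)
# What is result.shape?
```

(2, 5, 3, 6)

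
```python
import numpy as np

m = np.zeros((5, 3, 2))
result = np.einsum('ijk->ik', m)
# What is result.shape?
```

(5, 2)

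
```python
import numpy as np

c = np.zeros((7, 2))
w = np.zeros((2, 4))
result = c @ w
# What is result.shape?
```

(7, 4)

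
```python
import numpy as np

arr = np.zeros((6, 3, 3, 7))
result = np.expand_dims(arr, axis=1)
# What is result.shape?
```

(6, 1, 3, 3, 7)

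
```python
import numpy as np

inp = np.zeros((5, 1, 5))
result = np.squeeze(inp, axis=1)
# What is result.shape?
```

(5, 5)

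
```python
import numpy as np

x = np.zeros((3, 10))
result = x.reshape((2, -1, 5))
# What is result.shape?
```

(2, 3, 5)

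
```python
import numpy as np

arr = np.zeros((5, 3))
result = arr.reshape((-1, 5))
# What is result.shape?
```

(3, 5)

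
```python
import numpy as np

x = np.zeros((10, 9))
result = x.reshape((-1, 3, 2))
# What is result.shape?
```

(15, 3, 2)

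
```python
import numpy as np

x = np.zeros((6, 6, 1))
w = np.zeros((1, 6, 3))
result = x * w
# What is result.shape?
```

(6, 6, 3)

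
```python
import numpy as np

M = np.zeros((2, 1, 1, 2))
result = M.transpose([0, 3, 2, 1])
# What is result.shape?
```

(2, 2, 1, 1)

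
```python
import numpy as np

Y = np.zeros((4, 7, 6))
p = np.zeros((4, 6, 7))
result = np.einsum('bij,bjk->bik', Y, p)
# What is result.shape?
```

(4, 7, 7)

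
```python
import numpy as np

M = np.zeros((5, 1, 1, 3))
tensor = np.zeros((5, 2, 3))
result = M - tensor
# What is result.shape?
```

(5, 5, 2, 3)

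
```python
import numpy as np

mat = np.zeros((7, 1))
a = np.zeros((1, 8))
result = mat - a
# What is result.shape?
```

(7, 8)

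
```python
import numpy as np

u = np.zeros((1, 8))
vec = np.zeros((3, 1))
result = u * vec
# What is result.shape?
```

(3, 8)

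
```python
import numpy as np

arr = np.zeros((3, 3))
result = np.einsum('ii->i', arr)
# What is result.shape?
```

(3,)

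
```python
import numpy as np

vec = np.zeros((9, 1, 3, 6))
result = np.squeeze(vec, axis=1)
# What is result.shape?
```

(9, 3, 6)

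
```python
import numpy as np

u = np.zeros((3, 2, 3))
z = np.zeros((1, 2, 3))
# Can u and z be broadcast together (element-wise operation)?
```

Yes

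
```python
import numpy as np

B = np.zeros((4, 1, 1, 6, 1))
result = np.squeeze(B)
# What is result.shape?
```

(4, 6)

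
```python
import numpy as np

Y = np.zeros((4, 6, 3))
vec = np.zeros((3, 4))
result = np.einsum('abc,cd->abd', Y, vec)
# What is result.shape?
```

(4, 6, 4)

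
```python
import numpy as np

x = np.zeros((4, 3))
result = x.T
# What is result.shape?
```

(3, 4)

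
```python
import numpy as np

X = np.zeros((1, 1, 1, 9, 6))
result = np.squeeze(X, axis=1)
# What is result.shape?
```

(1, 1, 9, 6)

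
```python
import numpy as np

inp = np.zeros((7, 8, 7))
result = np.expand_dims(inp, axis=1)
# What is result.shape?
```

(7, 1, 8, 7)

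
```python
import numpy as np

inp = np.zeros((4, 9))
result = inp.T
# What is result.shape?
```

(9, 4)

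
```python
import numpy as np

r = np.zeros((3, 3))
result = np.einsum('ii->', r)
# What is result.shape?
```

()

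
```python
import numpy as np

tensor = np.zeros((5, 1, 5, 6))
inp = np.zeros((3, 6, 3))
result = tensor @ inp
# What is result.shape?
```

(5, 3, 5, 3)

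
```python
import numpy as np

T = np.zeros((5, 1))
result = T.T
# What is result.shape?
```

(1, 5)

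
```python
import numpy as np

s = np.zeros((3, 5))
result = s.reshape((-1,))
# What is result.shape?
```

(15,)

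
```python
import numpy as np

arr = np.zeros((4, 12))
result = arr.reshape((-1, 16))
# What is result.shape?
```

(3, 16)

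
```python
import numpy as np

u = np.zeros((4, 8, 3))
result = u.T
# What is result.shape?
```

(3, 8, 4)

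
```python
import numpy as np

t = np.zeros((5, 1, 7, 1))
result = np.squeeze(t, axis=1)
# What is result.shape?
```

(5, 7, 1)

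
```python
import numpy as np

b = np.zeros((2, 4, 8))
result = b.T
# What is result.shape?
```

(8, 4, 2)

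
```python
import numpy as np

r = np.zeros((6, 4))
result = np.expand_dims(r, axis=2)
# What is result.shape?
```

(6, 4, 1)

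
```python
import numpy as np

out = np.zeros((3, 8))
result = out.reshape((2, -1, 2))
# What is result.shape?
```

(2, 6, 2)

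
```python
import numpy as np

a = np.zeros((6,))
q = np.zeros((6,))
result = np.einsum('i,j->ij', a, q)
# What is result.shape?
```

(6, 6)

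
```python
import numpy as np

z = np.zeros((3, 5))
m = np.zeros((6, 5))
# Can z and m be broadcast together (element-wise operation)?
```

No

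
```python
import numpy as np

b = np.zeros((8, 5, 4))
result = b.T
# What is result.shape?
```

(4, 5, 8)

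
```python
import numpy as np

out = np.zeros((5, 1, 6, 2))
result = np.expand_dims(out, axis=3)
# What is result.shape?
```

(5, 1, 6, 1, 2)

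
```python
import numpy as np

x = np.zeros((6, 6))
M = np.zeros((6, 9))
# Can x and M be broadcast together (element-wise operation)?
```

No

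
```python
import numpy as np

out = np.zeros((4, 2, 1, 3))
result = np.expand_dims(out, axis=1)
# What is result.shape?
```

(4, 1, 2, 1, 3)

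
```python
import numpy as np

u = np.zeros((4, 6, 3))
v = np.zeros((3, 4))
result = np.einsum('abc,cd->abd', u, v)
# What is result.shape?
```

(4, 6, 4)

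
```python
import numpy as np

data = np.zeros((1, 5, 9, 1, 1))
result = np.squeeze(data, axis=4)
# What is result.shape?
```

(1, 5, 9, 1)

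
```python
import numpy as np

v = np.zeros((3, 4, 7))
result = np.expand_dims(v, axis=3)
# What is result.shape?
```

(3, 4, 7, 1)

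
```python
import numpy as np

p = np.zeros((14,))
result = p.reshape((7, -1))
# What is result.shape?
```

(7, 2)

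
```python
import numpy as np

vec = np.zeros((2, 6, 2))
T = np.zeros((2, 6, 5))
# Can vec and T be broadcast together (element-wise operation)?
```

No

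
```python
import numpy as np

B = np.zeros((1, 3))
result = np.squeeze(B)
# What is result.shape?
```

(3,)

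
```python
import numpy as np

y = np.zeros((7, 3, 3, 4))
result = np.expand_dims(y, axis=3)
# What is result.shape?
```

(7, 3, 3, 1, 4)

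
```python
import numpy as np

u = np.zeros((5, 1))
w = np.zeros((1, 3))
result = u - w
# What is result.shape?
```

(5, 3)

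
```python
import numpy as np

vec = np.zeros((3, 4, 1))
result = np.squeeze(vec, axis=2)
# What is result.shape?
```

(3, 4)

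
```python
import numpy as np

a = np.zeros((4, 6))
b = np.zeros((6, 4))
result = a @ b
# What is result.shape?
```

(4, 4)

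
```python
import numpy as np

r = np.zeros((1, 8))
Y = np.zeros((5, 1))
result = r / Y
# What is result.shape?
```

(5, 8)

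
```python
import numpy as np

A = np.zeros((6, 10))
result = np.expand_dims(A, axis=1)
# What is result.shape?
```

(6, 1, 10)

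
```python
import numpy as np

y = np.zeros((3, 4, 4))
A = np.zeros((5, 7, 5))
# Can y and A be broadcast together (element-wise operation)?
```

No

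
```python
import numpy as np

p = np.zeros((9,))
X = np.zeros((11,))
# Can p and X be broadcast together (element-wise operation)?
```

No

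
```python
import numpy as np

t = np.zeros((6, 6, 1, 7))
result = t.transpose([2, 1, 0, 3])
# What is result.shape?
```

(1, 6, 6, 7)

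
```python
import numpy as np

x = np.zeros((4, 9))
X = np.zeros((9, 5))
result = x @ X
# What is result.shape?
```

(4, 5)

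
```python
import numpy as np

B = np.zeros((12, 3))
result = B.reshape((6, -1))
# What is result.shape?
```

(6, 6)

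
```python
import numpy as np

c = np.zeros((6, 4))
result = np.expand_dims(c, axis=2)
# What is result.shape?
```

(6, 4, 1)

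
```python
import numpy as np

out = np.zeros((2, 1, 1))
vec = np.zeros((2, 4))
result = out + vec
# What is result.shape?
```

(2, 2, 4)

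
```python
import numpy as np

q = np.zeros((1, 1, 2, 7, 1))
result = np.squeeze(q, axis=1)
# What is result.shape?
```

(1, 2, 7, 1)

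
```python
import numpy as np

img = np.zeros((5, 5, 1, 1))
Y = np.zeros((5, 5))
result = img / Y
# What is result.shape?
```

(5, 5, 5, 5)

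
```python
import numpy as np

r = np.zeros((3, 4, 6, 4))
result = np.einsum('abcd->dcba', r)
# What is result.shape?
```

(4, 6, 4, 3)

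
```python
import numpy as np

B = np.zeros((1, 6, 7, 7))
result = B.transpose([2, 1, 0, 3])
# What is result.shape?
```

(7, 6, 1, 7)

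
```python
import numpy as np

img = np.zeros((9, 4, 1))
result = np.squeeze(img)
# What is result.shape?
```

(9, 4)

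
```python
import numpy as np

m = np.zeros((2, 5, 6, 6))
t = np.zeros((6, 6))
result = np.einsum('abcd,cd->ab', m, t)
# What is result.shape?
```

(2, 5)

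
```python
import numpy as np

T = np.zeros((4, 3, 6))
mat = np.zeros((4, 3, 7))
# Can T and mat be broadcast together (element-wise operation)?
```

No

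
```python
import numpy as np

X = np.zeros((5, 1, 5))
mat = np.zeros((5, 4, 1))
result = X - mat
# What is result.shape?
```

(5, 4, 5)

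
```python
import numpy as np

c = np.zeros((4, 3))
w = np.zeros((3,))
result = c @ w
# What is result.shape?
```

(4,)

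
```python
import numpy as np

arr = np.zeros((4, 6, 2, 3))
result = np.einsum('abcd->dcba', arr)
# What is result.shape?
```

(3, 2, 6, 4)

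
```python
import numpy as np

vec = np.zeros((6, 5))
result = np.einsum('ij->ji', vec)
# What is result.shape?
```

(5, 6)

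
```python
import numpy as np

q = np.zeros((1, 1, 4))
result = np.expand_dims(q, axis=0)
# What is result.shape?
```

(1, 1, 1, 4)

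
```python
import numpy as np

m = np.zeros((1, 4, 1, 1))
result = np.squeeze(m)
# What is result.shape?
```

(4,)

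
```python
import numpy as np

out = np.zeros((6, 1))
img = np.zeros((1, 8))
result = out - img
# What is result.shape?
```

(6, 8)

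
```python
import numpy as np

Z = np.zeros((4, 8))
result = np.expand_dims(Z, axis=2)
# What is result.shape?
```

(4, 8, 1)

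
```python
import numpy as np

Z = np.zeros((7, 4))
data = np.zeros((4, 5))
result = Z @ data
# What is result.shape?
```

(7, 5)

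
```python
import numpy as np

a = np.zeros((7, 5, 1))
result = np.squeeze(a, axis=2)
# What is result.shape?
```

(7, 5)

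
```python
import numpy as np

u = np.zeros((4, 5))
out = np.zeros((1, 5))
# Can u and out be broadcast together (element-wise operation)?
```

Yes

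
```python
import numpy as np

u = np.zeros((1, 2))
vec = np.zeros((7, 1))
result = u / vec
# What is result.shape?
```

(7, 2)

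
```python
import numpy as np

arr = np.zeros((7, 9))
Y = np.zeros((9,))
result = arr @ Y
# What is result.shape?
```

(7,)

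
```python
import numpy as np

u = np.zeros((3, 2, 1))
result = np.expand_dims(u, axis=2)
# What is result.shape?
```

(3, 2, 1, 1)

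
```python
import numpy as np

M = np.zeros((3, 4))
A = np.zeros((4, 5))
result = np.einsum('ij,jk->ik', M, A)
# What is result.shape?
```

(3, 5)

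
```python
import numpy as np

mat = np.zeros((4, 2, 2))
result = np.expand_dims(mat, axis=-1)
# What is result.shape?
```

(4, 2, 2, 1)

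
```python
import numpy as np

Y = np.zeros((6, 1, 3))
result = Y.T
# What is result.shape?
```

(3, 1, 6)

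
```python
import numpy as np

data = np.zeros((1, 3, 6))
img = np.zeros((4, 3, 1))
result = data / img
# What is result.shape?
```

(4, 3, 6)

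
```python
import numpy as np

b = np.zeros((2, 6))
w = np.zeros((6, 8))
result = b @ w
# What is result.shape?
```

(2, 8)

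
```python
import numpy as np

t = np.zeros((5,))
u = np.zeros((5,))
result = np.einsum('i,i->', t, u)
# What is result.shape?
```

()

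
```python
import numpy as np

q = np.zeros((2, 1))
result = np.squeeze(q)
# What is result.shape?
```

(2,)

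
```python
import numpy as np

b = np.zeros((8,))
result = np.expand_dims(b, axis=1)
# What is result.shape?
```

(8, 1)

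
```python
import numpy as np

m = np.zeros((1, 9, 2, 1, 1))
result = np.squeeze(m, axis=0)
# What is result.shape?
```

(9, 2, 1, 1)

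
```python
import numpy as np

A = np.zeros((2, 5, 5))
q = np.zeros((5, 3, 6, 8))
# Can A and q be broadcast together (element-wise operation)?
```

No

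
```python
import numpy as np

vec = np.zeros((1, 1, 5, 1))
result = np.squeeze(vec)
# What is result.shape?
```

(5,)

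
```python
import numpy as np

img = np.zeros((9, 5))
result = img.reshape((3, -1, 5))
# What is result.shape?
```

(3, 3, 5)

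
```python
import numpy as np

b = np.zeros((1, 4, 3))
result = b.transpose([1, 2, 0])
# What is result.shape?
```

(4, 3, 1)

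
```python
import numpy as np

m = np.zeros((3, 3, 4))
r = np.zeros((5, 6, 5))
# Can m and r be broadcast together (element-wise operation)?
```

No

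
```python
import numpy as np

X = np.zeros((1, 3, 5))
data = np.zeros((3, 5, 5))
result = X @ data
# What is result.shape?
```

(3, 3, 5)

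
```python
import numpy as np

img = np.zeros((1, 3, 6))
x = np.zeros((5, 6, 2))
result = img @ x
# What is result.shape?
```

(5, 3, 2)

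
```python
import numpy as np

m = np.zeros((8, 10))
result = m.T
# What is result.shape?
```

(10, 8)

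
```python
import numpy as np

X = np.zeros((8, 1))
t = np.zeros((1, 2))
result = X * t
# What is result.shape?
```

(8, 2)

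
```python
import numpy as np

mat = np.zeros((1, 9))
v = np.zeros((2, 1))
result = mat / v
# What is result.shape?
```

(2, 9)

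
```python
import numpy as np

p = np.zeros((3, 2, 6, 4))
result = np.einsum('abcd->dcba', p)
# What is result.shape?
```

(4, 6, 2, 3)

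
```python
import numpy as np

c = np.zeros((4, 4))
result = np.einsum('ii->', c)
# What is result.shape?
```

()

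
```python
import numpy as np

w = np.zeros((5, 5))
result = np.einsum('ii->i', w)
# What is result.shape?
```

(5,)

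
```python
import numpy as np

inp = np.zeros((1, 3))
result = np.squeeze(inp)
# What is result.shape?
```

(3,)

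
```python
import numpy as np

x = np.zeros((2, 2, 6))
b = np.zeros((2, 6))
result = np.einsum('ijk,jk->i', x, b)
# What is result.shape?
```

(2,)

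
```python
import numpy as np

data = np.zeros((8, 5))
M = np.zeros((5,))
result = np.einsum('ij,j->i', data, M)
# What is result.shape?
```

(8,)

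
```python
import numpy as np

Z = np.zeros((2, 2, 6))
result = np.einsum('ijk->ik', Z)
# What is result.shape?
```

(2, 6)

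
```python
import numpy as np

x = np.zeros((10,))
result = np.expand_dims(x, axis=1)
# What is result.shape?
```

(10, 1)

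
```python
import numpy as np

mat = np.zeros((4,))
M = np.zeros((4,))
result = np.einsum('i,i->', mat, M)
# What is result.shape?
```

()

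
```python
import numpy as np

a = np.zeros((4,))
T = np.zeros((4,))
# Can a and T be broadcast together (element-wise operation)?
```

Yes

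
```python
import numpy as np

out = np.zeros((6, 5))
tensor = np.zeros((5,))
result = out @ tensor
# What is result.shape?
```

(6,)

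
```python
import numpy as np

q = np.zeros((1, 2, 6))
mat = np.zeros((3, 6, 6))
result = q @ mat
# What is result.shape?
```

(3, 2, 6)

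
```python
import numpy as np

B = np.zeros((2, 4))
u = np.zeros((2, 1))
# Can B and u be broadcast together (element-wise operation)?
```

Yes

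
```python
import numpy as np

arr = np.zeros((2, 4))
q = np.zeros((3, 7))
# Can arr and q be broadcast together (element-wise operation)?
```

No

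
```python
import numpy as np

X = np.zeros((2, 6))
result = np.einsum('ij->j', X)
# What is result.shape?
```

(6,)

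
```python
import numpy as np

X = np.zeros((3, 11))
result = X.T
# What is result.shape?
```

(11, 3)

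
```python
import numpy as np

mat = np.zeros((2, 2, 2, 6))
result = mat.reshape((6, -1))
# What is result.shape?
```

(6, 8)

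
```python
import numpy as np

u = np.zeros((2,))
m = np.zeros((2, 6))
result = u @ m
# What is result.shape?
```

(6,)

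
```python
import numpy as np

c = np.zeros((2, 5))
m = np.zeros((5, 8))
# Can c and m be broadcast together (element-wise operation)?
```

No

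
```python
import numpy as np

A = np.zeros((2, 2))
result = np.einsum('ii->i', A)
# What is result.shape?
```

(2,)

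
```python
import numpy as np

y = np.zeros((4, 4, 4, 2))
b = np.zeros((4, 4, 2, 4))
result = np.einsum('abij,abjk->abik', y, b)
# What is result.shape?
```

(4, 4, 4, 4)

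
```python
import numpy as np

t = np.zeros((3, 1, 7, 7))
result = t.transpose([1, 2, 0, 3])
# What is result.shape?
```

(1, 7, 3, 7)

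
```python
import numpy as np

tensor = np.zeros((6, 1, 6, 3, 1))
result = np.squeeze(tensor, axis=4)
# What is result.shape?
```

(6, 1, 6, 3)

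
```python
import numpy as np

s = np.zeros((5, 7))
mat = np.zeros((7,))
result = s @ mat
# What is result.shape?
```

(5,)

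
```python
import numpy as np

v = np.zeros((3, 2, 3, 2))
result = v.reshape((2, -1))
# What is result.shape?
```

(2, 18)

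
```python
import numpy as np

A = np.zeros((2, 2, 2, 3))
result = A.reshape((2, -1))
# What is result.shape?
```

(2, 12)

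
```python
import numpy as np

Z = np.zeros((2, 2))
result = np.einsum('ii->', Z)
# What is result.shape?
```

()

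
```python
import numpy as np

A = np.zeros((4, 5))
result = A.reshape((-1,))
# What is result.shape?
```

(20,)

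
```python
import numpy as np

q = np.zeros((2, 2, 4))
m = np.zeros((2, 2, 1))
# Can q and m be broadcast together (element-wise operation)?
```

Yes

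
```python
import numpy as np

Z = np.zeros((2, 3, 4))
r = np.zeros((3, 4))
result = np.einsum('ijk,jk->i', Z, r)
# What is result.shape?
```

(2,)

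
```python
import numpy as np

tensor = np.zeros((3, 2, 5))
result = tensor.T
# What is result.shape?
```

(5, 2, 3)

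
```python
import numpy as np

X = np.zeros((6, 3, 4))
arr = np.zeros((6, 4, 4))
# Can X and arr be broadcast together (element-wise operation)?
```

No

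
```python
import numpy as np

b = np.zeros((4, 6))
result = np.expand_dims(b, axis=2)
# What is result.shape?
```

(4, 6, 1)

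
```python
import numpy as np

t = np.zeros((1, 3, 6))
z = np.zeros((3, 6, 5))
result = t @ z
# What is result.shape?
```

(3, 3, 5)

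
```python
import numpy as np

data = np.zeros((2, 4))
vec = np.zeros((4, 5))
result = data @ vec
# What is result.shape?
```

(2, 5)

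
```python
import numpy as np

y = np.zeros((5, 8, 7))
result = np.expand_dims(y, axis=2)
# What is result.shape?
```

(5, 8, 1, 7)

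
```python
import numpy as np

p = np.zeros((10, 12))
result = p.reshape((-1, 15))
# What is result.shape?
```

(8, 15)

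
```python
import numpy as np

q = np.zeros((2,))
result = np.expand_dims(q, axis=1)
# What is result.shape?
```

(2, 1)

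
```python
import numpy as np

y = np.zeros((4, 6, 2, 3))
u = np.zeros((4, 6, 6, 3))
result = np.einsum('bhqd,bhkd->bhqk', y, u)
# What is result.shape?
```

(4, 6, 2, 6)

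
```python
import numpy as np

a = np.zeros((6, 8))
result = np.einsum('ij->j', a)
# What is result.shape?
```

(8,)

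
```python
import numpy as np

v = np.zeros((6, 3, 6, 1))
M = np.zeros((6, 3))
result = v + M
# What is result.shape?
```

(6, 3, 6, 3)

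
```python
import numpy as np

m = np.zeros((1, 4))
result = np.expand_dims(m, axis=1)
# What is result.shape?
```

(1, 1, 4)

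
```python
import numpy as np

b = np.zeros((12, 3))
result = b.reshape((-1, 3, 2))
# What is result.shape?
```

(6, 3, 2)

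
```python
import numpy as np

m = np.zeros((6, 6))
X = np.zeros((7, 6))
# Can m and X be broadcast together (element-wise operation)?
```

No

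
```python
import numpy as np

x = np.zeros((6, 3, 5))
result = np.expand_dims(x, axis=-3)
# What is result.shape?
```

(6, 1, 3, 5)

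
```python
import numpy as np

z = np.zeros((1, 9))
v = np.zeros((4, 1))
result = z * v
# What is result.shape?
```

(4, 9)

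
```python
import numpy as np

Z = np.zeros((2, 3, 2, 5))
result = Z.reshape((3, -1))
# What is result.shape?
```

(3, 20)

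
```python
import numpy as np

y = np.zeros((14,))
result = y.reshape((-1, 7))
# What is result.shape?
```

(2, 7)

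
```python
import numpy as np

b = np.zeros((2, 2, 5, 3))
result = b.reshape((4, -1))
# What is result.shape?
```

(4, 15)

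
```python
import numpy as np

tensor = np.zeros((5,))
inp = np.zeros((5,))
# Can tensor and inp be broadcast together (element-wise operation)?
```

Yes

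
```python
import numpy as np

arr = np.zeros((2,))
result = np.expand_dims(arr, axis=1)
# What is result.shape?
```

(2, 1)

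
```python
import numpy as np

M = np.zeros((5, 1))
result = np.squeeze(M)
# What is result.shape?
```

(5,)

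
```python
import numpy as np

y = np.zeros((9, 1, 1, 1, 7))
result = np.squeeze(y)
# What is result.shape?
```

(9, 7)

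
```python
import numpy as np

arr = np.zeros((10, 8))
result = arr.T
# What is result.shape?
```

(8, 10)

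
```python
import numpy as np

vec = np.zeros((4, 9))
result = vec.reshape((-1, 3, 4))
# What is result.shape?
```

(3, 3, 4)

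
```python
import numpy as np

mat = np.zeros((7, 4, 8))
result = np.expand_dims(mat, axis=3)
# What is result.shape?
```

(7, 4, 8, 1)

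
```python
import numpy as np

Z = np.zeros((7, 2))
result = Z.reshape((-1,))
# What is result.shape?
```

(14,)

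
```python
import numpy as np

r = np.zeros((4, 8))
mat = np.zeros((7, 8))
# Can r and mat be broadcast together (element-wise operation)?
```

No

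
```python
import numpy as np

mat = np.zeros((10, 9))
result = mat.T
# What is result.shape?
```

(9, 10)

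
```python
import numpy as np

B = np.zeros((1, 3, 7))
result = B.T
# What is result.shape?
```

(7, 3, 1)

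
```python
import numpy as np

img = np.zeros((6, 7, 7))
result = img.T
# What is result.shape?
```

(7, 7, 6)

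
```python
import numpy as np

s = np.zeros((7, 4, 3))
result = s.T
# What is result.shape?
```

(3, 4, 7)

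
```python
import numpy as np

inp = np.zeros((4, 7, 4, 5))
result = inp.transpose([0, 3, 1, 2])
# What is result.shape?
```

(4, 5, 7, 4)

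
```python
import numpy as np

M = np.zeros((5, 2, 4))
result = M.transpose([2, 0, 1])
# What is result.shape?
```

(4, 5, 2)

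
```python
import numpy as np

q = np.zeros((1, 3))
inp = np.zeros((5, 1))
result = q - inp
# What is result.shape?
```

(5, 3)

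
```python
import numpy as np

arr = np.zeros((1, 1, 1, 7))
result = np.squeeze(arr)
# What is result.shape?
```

(7,)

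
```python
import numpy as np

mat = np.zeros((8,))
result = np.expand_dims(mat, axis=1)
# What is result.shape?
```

(8, 1)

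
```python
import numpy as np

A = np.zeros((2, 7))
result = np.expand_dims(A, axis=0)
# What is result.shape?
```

(1, 2, 7)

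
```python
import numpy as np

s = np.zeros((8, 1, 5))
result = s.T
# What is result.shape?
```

(5, 1, 8)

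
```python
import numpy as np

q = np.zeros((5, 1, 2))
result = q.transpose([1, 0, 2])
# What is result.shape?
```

(1, 5, 2)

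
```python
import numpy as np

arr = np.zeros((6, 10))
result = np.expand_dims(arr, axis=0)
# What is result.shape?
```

(1, 6, 10)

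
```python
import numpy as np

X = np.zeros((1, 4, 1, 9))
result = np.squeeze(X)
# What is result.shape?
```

(4, 9)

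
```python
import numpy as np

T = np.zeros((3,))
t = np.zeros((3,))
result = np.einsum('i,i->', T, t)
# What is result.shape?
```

()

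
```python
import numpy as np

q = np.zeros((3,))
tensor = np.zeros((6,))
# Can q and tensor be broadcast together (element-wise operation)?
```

No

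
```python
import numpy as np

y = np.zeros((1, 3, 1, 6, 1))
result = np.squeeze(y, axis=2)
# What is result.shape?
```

(1, 3, 6, 1)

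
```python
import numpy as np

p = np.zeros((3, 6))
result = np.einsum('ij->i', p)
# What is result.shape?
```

(3,)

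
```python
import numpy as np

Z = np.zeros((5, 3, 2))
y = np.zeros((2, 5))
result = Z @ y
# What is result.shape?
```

(5, 3, 5)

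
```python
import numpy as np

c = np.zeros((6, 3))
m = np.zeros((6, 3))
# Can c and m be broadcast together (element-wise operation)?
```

Yes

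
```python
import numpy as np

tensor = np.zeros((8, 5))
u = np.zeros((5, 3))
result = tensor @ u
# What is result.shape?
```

(8, 3)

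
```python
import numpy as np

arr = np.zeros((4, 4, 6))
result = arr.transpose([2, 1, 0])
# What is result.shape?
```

(6, 4, 4)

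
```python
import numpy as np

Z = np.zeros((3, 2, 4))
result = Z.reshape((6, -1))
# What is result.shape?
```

(6, 4)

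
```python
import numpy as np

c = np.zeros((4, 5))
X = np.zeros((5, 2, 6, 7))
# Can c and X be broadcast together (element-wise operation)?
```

No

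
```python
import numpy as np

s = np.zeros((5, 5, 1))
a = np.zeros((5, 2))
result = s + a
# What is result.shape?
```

(5, 5, 2)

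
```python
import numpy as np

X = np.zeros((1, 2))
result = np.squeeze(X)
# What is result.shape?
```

(2,)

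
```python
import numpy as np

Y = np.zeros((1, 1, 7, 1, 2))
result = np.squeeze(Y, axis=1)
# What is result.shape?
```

(1, 7, 1, 2)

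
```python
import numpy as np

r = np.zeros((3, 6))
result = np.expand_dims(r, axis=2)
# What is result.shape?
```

(3, 6, 1)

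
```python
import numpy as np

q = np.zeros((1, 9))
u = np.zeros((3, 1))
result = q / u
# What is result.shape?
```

(3, 9)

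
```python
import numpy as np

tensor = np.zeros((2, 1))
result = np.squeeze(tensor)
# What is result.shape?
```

(2,)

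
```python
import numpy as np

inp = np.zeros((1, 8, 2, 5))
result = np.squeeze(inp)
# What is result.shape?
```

(8, 2, 5)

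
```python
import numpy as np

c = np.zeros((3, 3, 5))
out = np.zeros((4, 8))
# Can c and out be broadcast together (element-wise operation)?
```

No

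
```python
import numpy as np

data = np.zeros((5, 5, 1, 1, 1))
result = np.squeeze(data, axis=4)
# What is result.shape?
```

(5, 5, 1, 1)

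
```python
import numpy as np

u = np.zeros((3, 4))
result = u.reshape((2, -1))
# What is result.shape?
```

(2, 6)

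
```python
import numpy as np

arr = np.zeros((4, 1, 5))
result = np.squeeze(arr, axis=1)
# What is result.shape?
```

(4, 5)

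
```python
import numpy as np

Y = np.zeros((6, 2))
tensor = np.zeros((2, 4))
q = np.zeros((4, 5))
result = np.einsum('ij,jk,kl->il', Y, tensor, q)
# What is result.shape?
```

(6, 5)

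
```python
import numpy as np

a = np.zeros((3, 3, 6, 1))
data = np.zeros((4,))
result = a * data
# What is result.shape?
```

(3, 3, 6, 4)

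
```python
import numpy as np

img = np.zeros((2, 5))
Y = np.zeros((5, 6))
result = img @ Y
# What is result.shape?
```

(2, 6)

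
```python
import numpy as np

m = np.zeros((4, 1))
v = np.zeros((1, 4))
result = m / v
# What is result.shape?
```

(4, 4)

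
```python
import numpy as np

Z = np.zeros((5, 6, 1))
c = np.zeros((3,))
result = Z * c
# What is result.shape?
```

(5, 6, 3)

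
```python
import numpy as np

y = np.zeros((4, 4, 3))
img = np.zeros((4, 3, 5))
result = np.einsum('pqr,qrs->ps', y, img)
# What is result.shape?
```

(4, 5)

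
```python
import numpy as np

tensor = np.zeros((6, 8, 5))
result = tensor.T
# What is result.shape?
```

(5, 8, 6)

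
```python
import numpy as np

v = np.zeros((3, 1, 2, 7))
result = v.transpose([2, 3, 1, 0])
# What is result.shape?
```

(2, 7, 1, 3)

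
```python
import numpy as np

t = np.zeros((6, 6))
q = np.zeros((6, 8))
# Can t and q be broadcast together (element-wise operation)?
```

No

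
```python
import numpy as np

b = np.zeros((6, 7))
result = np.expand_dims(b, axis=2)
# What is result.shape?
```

(6, 7, 1)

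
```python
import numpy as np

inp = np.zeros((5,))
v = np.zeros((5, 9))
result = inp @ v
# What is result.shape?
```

(9,)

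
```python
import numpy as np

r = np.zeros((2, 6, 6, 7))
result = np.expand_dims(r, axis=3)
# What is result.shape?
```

(2, 6, 6, 1, 7)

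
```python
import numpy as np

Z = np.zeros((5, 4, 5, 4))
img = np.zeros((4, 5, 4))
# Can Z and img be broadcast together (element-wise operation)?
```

Yes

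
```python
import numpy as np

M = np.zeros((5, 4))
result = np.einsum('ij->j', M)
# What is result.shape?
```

(4,)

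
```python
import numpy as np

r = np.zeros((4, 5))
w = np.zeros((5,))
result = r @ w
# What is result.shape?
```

(4,)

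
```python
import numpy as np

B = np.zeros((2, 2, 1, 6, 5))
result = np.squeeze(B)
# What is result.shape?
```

(2, 2, 6, 5)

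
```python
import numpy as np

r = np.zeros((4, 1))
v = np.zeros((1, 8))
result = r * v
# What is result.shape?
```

(4, 8)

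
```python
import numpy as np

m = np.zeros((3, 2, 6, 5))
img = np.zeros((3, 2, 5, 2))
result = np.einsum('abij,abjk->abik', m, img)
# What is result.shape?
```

(3, 2, 6, 2)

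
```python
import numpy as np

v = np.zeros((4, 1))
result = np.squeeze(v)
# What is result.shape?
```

(4,)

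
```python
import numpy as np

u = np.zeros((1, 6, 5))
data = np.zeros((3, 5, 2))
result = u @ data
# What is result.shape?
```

(3, 6, 2)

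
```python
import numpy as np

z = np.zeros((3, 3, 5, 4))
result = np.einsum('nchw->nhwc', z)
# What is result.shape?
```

(3, 5, 4, 3)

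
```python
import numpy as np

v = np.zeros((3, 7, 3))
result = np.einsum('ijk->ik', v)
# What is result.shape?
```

(3, 3)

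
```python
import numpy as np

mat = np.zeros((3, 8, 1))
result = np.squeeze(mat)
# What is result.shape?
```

(3, 8)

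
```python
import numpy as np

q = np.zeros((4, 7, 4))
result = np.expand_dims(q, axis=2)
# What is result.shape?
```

(4, 7, 1, 4)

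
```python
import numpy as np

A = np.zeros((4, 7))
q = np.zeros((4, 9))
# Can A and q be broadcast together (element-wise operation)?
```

No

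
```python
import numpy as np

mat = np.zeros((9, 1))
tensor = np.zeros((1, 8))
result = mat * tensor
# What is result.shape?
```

(9, 8)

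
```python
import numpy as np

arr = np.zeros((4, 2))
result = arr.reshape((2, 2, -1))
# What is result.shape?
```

(2, 2, 2)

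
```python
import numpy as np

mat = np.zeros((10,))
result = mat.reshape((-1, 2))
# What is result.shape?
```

(5, 2)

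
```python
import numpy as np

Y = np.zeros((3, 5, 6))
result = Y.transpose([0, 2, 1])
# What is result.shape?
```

(3, 6, 5)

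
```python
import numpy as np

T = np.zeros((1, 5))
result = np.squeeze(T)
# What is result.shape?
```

(5,)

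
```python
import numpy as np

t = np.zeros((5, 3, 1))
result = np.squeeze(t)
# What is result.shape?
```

(5, 3)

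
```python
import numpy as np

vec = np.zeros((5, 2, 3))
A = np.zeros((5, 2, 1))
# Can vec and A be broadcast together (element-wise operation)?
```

Yes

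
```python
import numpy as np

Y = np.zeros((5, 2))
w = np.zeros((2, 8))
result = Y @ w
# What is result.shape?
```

(5, 8)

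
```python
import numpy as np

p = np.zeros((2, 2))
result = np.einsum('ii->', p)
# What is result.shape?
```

()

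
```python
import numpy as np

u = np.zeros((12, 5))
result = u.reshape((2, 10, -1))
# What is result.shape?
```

(2, 10, 3)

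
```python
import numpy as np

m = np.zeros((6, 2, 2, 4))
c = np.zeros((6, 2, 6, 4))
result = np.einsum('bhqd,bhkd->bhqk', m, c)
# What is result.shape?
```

(6, 2, 2, 6)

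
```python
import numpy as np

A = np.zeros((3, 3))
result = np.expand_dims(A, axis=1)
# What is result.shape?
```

(3, 1, 3)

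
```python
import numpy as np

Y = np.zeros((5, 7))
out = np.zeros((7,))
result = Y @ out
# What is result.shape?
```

(5,)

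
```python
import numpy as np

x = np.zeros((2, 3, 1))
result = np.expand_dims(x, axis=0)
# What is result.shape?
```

(1, 2, 3, 1)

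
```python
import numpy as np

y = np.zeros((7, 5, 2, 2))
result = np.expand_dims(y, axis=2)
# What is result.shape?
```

(7, 5, 1, 2, 2)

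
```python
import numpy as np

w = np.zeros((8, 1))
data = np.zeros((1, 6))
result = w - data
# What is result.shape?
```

(8, 6)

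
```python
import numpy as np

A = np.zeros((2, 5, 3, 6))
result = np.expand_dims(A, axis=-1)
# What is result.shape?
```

(2, 5, 3, 6, 1)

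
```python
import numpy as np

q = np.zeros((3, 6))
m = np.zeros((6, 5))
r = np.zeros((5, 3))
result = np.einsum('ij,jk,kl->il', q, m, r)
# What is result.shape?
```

(3, 3)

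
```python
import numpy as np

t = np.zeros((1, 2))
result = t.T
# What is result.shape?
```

(2, 1)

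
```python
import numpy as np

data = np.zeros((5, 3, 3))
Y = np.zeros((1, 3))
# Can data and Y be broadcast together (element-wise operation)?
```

Yes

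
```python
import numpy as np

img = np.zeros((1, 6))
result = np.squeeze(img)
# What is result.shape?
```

(6,)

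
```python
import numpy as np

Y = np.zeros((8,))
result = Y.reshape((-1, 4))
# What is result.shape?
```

(2, 4)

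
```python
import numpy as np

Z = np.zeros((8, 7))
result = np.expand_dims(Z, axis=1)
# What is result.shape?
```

(8, 1, 7)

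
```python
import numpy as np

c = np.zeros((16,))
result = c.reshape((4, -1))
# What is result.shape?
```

(4, 4)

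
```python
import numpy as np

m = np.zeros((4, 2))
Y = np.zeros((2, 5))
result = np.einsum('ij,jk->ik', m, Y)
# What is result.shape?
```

(4, 5)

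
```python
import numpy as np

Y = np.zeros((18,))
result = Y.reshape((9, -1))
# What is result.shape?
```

(9, 2)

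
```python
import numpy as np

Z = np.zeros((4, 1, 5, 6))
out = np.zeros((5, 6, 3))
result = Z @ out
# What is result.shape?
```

(4, 5, 5, 3)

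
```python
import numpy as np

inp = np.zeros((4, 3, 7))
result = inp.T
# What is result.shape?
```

(7, 3, 4)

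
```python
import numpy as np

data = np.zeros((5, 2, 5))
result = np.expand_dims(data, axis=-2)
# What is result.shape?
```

(5, 2, 1, 5)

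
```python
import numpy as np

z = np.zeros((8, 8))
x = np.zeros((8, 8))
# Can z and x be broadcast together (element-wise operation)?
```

Yes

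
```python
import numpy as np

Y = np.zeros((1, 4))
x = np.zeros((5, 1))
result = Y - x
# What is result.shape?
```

(5, 4)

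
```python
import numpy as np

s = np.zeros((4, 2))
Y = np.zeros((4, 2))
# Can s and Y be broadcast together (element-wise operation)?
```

Yes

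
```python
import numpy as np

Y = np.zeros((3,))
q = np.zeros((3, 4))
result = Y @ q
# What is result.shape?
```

(4,)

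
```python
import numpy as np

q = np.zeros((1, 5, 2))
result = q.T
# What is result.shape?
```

(2, 5, 1)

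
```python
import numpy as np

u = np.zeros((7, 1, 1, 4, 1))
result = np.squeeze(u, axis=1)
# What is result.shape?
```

(7, 1, 4, 1)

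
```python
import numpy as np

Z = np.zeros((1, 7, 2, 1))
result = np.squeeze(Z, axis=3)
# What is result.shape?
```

(1, 7, 2)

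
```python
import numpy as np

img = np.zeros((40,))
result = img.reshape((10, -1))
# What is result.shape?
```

(10, 4)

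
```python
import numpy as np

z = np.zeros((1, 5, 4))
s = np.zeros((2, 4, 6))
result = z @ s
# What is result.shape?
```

(2, 5, 6)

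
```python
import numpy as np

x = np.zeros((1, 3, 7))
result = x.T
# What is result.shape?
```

(7, 3, 1)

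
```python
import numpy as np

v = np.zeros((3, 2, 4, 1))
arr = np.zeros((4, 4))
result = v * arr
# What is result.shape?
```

(3, 2, 4, 4)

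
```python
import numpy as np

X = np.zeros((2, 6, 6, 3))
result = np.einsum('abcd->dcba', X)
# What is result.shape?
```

(3, 6, 6, 2)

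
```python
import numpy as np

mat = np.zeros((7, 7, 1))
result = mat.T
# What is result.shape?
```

(1, 7, 7)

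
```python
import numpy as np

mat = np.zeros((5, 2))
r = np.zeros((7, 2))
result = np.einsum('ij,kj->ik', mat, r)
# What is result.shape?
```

(5, 7)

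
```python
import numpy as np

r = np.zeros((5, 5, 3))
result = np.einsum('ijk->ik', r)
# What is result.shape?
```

(5, 3)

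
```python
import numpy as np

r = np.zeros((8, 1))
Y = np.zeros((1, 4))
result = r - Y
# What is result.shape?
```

(8, 4)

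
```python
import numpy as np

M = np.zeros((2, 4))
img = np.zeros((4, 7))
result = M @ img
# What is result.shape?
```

(2, 7)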